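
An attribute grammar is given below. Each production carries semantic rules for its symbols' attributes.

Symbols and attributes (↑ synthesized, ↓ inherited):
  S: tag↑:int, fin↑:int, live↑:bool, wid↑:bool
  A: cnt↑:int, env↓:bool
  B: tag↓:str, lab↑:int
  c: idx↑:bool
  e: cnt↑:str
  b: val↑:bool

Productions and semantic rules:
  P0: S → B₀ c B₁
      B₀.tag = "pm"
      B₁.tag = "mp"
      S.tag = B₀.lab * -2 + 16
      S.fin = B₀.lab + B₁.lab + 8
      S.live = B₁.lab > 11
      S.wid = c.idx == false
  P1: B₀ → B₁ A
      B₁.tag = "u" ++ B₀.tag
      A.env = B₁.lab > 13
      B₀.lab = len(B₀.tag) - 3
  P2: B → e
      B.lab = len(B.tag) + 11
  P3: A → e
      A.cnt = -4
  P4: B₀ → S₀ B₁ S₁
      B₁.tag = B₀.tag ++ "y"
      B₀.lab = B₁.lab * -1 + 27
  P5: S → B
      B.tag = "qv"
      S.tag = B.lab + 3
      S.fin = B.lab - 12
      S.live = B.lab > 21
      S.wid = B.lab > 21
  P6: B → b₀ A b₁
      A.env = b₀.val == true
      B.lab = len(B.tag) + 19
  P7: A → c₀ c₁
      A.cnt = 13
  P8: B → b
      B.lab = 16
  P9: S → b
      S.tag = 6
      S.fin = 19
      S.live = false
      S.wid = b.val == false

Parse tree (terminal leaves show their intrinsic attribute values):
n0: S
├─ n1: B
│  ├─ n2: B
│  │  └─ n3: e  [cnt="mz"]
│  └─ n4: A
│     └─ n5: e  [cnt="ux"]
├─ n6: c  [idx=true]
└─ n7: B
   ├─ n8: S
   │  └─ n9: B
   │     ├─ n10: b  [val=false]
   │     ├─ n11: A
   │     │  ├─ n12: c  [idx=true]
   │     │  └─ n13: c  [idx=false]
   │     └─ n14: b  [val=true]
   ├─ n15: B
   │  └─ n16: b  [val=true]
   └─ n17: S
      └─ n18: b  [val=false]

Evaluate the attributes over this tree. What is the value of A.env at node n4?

1. n1.tag = "pm"  ["pm"]
2. n2.tag = "upm"  ["u" ++ B₀.tag]
3. n3.cnt = "mz"  [terminal]
4. n2.lab = 14  [len(B.tag) + 11]
5. n4.env = true  [B₁.lab > 13]
6. n5.cnt = "ux"  [terminal]
7. n4.cnt = -4  [-4]
8. n1.lab = -1  [len(B₀.tag) - 3]
9. n6.idx = true  [terminal]
10. n7.tag = "mp"  ["mp"]
11. n9.tag = "qv"  ["qv"]
12. n10.val = false  [terminal]
13. n11.env = false  [b₀.val == true]
14. n12.idx = true  [terminal]
15. n13.idx = false  [terminal]
16. n11.cnt = 13  [13]
17. n14.val = true  [terminal]
18. n9.lab = 21  [len(B.tag) + 19]
19. n8.tag = 24  [B.lab + 3]
20. n8.fin = 9  [B.lab - 12]
21. n8.live = false  [B.lab > 21]
22. n8.wid = false  [B.lab > 21]
23. n15.tag = "mpy"  [B₀.tag ++ "y"]
24. n16.val = true  [terminal]
25. n15.lab = 16  [16]
26. n18.val = false  [terminal]
27. n17.tag = 6  [6]
28. n17.fin = 19  [19]
29. n17.live = false  [false]
30. n17.wid = true  [b.val == false]
31. n7.lab = 11  [B₁.lab * -1 + 27]
32. n0.tag = 18  [B₀.lab * -2 + 16]
33. n0.fin = 18  [B₀.lab + B₁.lab + 8]
34. n0.live = false  [B₁.lab > 11]
35. n0.wid = false  [c.idx == false]

true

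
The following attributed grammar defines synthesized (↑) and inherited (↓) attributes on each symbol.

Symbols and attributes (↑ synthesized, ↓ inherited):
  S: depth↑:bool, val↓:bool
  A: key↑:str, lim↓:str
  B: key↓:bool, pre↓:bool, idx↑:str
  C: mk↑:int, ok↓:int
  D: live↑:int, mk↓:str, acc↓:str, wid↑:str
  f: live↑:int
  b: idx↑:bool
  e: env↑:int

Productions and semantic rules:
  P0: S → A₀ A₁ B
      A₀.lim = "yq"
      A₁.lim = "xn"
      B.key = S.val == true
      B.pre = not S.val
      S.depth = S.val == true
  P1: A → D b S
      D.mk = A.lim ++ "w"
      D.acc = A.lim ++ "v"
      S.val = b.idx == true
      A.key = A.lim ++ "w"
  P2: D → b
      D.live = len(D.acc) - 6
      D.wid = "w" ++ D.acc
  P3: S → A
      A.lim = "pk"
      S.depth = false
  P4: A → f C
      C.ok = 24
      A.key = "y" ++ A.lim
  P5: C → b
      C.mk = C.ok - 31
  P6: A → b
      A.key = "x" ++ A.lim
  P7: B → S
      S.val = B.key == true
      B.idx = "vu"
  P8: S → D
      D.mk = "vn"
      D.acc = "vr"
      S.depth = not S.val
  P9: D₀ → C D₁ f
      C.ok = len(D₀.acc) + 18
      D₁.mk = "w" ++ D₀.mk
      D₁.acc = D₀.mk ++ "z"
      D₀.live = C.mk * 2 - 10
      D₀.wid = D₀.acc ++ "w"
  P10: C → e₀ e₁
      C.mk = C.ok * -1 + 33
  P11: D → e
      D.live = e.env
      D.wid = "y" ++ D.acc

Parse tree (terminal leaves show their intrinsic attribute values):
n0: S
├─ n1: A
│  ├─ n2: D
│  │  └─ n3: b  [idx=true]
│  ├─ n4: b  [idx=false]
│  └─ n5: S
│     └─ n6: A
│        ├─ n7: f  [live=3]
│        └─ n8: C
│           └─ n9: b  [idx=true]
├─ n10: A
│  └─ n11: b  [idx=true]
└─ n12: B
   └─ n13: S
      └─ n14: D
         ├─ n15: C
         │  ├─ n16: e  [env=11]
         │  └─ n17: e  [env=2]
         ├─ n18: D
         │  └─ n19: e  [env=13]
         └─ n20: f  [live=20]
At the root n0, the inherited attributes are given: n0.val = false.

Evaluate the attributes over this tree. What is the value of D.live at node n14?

1. n0.val = false  [given at root]
2. n1.lim = "yq"  ["yq"]
3. n2.mk = "yqw"  [A.lim ++ "w"]
4. n2.acc = "yqv"  [A.lim ++ "v"]
5. n3.idx = true  [terminal]
6. n2.live = -3  [len(D.acc) - 6]
7. n2.wid = "wyqv"  ["w" ++ D.acc]
8. n4.idx = false  [terminal]
9. n5.val = false  [b.idx == true]
10. n6.lim = "pk"  ["pk"]
11. n7.live = 3  [terminal]
12. n8.ok = 24  [24]
13. n9.idx = true  [terminal]
14. n8.mk = -7  [C.ok - 31]
15. n6.key = "ypk"  ["y" ++ A.lim]
16. n5.depth = false  [false]
17. n1.key = "yqw"  [A.lim ++ "w"]
18. n10.lim = "xn"  ["xn"]
19. n11.idx = true  [terminal]
20. n10.key = "xxn"  ["x" ++ A.lim]
21. n12.key = false  [S.val == true]
22. n12.pre = true  [not S.val]
23. n13.val = false  [B.key == true]
24. n14.mk = "vn"  ["vn"]
25. n14.acc = "vr"  ["vr"]
26. n15.ok = 20  [len(D₀.acc) + 18]
27. n16.env = 11  [terminal]
28. n17.env = 2  [terminal]
29. n15.mk = 13  [C.ok * -1 + 33]
30. n18.mk = "wvn"  ["w" ++ D₀.mk]
31. n18.acc = "vnz"  [D₀.mk ++ "z"]
32. n19.env = 13  [terminal]
33. n18.live = 13  [e.env]
34. n18.wid = "yvnz"  ["y" ++ D.acc]
35. n20.live = 20  [terminal]
36. n14.live = 16  [C.mk * 2 - 10]
37. n14.wid = "vrw"  [D₀.acc ++ "w"]
38. n13.depth = true  [not S.val]
39. n12.idx = "vu"  ["vu"]
40. n0.depth = false  [S.val == true]

16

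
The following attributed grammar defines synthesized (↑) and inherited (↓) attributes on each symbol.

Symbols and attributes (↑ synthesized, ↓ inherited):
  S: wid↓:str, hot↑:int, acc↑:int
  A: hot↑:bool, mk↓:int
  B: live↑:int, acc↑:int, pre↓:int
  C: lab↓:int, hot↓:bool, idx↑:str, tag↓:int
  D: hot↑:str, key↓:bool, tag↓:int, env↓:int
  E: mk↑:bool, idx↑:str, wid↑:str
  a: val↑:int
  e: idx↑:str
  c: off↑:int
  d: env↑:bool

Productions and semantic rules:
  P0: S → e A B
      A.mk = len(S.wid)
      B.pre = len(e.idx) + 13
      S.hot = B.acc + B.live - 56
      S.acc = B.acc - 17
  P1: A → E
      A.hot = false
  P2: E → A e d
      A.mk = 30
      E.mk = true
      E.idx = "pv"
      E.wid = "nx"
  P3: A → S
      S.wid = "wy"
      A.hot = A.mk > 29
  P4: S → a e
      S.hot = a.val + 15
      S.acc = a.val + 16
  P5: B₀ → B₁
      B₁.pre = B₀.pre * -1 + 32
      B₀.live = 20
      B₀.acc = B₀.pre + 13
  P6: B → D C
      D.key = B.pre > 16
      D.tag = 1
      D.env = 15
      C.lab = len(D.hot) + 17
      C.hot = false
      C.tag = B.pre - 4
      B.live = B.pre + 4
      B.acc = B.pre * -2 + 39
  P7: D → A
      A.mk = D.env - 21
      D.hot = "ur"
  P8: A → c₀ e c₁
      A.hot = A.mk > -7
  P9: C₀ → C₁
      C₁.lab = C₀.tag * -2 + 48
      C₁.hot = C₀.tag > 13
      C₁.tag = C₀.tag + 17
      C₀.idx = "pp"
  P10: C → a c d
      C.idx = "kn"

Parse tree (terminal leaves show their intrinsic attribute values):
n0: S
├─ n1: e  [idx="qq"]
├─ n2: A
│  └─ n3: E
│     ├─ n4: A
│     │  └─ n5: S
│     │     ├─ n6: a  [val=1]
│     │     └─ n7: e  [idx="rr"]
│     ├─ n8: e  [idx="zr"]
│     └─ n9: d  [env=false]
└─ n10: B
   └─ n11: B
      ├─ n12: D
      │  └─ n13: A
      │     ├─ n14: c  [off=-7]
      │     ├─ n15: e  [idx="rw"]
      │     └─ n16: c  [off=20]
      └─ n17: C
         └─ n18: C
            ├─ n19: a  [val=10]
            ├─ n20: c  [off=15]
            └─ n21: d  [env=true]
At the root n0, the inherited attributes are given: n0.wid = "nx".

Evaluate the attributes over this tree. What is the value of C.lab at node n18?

1. n0.wid = "nx"  [given at root]
2. n1.idx = "qq"  [terminal]
3. n2.mk = 2  [len(S.wid)]
4. n4.mk = 30  [30]
5. n5.wid = "wy"  ["wy"]
6. n6.val = 1  [terminal]
7. n7.idx = "rr"  [terminal]
8. n5.hot = 16  [a.val + 15]
9. n5.acc = 17  [a.val + 16]
10. n4.hot = true  [A.mk > 29]
11. n8.idx = "zr"  [terminal]
12. n9.env = false  [terminal]
13. n3.mk = true  [true]
14. n3.idx = "pv"  ["pv"]
15. n3.wid = "nx"  ["nx"]
16. n2.hot = false  [false]
17. n10.pre = 15  [len(e.idx) + 13]
18. n11.pre = 17  [B₀.pre * -1 + 32]
19. n12.key = true  [B.pre > 16]
20. n12.tag = 1  [1]
21. n12.env = 15  [15]
22. n13.mk = -6  [D.env - 21]
23. n14.off = -7  [terminal]
24. n15.idx = "rw"  [terminal]
25. n16.off = 20  [terminal]
26. n13.hot = true  [A.mk > -7]
27. n12.hot = "ur"  ["ur"]
28. n17.lab = 19  [len(D.hot) + 17]
29. n17.hot = false  [false]
30. n17.tag = 13  [B.pre - 4]
31. n18.lab = 22  [C₀.tag * -2 + 48]
32. n18.hot = false  [C₀.tag > 13]
33. n18.tag = 30  [C₀.tag + 17]
34. n19.val = 10  [terminal]
35. n20.off = 15  [terminal]
36. n21.env = true  [terminal]
37. n18.idx = "kn"  ["kn"]
38. n17.idx = "pp"  ["pp"]
39. n11.live = 21  [B.pre + 4]
40. n11.acc = 5  [B.pre * -2 + 39]
41. n10.live = 20  [20]
42. n10.acc = 28  [B₀.pre + 13]
43. n0.hot = -8  [B.acc + B.live - 56]
44. n0.acc = 11  [B.acc - 17]

22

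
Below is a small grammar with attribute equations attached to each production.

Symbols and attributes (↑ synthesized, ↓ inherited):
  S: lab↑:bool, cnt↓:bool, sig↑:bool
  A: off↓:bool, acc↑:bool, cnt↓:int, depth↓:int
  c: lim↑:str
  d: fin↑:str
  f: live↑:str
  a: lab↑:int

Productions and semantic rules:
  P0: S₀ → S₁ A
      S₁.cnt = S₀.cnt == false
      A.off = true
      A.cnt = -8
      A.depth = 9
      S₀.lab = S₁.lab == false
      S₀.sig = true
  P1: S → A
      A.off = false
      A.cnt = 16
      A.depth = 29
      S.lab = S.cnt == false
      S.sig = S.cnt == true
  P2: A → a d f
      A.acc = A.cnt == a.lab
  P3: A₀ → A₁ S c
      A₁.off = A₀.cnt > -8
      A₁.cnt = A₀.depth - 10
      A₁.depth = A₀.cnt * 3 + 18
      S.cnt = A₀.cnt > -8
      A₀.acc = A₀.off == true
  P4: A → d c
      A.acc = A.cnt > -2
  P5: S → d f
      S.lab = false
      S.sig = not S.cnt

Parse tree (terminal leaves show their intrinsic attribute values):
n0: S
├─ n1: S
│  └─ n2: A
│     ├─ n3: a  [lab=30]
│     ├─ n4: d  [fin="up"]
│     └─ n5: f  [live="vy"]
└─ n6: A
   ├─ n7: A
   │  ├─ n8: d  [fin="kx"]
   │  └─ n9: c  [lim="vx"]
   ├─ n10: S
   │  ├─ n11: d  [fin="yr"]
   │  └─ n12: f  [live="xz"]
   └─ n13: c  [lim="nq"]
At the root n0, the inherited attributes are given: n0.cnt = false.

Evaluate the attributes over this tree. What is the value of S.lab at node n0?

true

1. n0.cnt = false  [given at root]
2. n1.cnt = true  [S₀.cnt == false]
3. n2.off = false  [false]
4. n2.cnt = 16  [16]
5. n2.depth = 29  [29]
6. n3.lab = 30  [terminal]
7. n4.fin = "up"  [terminal]
8. n5.live = "vy"  [terminal]
9. n2.acc = false  [A.cnt == a.lab]
10. n1.lab = false  [S.cnt == false]
11. n1.sig = true  [S.cnt == true]
12. n6.off = true  [true]
13. n6.cnt = -8  [-8]
14. n6.depth = 9  [9]
15. n7.off = false  [A₀.cnt > -8]
16. n7.cnt = -1  [A₀.depth - 10]
17. n7.depth = -6  [A₀.cnt * 3 + 18]
18. n8.fin = "kx"  [terminal]
19. n9.lim = "vx"  [terminal]
20. n7.acc = true  [A.cnt > -2]
21. n10.cnt = false  [A₀.cnt > -8]
22. n11.fin = "yr"  [terminal]
23. n12.live = "xz"  [terminal]
24. n10.lab = false  [false]
25. n10.sig = true  [not S.cnt]
26. n13.lim = "nq"  [terminal]
27. n6.acc = true  [A₀.off == true]
28. n0.lab = true  [S₁.lab == false]
29. n0.sig = true  [true]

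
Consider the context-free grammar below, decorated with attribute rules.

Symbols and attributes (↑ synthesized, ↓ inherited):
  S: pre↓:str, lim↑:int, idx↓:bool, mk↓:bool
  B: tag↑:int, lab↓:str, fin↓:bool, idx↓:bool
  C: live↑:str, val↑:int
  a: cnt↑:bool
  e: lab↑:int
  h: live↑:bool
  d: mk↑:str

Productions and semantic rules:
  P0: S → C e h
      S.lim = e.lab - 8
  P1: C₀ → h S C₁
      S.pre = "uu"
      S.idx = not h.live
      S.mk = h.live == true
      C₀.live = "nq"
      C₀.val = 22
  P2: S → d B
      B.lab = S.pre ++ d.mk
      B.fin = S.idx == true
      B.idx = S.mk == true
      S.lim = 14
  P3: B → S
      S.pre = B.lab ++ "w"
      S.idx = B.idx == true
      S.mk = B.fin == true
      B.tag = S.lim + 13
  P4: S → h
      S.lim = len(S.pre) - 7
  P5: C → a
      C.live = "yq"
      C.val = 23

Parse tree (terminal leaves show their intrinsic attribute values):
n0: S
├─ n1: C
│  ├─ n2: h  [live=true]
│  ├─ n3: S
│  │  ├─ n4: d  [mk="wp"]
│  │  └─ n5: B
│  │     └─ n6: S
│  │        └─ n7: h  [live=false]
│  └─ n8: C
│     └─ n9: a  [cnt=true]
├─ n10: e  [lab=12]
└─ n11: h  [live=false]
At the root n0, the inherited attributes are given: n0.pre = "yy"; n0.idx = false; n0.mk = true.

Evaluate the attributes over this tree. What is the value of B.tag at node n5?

11

1. n0.pre = "yy"  [given at root]
2. n0.idx = false  [given at root]
3. n0.mk = true  [given at root]
4. n2.live = true  [terminal]
5. n3.pre = "uu"  ["uu"]
6. n3.idx = false  [not h.live]
7. n3.mk = true  [h.live == true]
8. n4.mk = "wp"  [terminal]
9. n5.lab = "uuwp"  [S.pre ++ d.mk]
10. n5.fin = false  [S.idx == true]
11. n5.idx = true  [S.mk == true]
12. n6.pre = "uuwpw"  [B.lab ++ "w"]
13. n6.idx = true  [B.idx == true]
14. n6.mk = false  [B.fin == true]
15. n7.live = false  [terminal]
16. n6.lim = -2  [len(S.pre) - 7]
17. n5.tag = 11  [S.lim + 13]
18. n3.lim = 14  [14]
19. n9.cnt = true  [terminal]
20. n8.live = "yq"  ["yq"]
21. n8.val = 23  [23]
22. n1.live = "nq"  ["nq"]
23. n1.val = 22  [22]
24. n10.lab = 12  [terminal]
25. n11.live = false  [terminal]
26. n0.lim = 4  [e.lab - 8]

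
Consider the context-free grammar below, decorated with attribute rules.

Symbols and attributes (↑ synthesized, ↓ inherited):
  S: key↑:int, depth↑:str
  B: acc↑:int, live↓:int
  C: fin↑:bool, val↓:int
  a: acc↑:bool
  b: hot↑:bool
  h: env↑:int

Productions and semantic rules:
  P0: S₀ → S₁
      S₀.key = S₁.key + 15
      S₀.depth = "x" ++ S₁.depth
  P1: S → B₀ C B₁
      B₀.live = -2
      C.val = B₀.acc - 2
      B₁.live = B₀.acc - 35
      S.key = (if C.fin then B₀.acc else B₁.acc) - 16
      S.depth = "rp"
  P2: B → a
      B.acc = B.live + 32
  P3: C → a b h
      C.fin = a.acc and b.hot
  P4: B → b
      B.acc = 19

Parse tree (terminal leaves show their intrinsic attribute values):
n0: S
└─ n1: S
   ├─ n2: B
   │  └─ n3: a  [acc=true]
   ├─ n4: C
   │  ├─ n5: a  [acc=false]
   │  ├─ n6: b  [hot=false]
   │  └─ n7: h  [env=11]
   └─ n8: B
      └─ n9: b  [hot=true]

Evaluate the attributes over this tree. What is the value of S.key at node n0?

1. n2.live = -2  [-2]
2. n3.acc = true  [terminal]
3. n2.acc = 30  [B.live + 32]
4. n4.val = 28  [B₀.acc - 2]
5. n5.acc = false  [terminal]
6. n6.hot = false  [terminal]
7. n7.env = 11  [terminal]
8. n4.fin = false  [a.acc and b.hot]
9. n8.live = -5  [B₀.acc - 35]
10. n9.hot = true  [terminal]
11. n8.acc = 19  [19]
12. n1.key = 3  [(if C.fin then B₀.acc else B₁.acc) - 16]
13. n1.depth = "rp"  ["rp"]
14. n0.key = 18  [S₁.key + 15]
15. n0.depth = "xrp"  ["x" ++ S₁.depth]

18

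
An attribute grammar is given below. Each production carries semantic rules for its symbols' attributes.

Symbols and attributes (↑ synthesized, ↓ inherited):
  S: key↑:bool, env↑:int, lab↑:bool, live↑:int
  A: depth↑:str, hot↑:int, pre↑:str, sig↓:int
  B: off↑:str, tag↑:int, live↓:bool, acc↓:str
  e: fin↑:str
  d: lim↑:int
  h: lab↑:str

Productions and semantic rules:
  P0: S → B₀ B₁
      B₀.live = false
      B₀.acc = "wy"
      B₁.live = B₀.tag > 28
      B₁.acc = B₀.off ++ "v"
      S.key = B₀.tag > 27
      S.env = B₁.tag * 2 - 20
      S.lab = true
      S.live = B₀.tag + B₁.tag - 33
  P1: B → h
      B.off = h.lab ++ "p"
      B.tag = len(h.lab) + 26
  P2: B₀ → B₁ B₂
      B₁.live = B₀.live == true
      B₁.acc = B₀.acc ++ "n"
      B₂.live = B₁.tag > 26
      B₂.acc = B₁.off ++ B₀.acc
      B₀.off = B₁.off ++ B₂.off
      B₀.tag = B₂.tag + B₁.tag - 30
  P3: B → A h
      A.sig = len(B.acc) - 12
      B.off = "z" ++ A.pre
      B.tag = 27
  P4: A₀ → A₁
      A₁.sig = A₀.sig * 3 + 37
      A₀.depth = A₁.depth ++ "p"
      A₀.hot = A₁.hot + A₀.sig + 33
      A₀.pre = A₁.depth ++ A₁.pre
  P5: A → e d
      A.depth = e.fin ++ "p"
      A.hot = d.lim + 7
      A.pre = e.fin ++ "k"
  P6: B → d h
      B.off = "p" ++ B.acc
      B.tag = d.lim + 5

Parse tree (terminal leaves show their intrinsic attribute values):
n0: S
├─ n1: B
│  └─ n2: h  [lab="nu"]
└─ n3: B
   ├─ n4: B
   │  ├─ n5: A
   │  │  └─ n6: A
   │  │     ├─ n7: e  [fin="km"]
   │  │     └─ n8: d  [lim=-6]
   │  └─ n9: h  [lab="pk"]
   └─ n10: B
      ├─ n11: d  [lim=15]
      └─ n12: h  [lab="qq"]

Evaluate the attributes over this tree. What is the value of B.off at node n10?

1. n1.live = false  [false]
2. n1.acc = "wy"  ["wy"]
3. n2.lab = "nu"  [terminal]
4. n1.off = "nup"  [h.lab ++ "p"]
5. n1.tag = 28  [len(h.lab) + 26]
6. n3.live = false  [B₀.tag > 28]
7. n3.acc = "nupv"  [B₀.off ++ "v"]
8. n4.live = false  [B₀.live == true]
9. n4.acc = "nupvn"  [B₀.acc ++ "n"]
10. n5.sig = -7  [len(B.acc) - 12]
11. n6.sig = 16  [A₀.sig * 3 + 37]
12. n7.fin = "km"  [terminal]
13. n8.lim = -6  [terminal]
14. n6.depth = "kmp"  [e.fin ++ "p"]
15. n6.hot = 1  [d.lim + 7]
16. n6.pre = "kmk"  [e.fin ++ "k"]
17. n5.depth = "kmpp"  [A₁.depth ++ "p"]
18. n5.hot = 27  [A₁.hot + A₀.sig + 33]
19. n5.pre = "kmpkmk"  [A₁.depth ++ A₁.pre]
20. n9.lab = "pk"  [terminal]
21. n4.off = "zkmpkmk"  ["z" ++ A.pre]
22. n4.tag = 27  [27]
23. n10.live = true  [B₁.tag > 26]
24. n10.acc = "zkmpkmknupv"  [B₁.off ++ B₀.acc]
25. n11.lim = 15  [terminal]
26. n12.lab = "qq"  [terminal]
27. n10.off = "pzkmpkmknupv"  ["p" ++ B.acc]
28. n10.tag = 20  [d.lim + 5]
29. n3.off = "zkmpkmkpzkmpkmknupv"  [B₁.off ++ B₂.off]
30. n3.tag = 17  [B₂.tag + B₁.tag - 30]
31. n0.key = true  [B₀.tag > 27]
32. n0.env = 14  [B₁.tag * 2 - 20]
33. n0.lab = true  [true]
34. n0.live = 12  [B₀.tag + B₁.tag - 33]

"pzkmpkmknupv"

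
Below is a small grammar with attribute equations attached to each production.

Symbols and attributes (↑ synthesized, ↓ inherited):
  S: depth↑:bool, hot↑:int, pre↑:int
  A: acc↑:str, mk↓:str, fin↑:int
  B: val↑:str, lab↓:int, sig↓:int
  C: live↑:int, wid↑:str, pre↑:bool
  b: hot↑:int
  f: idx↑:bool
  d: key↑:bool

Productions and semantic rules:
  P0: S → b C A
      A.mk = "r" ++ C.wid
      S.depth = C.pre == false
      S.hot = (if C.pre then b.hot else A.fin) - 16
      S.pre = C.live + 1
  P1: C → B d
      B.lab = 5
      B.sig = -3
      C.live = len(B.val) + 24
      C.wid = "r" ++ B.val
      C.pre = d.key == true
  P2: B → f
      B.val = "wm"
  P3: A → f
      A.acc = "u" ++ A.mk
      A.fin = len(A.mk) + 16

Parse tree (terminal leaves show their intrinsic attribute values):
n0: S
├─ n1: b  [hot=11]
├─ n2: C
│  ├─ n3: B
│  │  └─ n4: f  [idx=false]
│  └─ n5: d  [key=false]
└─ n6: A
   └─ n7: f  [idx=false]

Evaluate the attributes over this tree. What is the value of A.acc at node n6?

1. n1.hot = 11  [terminal]
2. n3.lab = 5  [5]
3. n3.sig = -3  [-3]
4. n4.idx = false  [terminal]
5. n3.val = "wm"  ["wm"]
6. n5.key = false  [terminal]
7. n2.live = 26  [len(B.val) + 24]
8. n2.wid = "rwm"  ["r" ++ B.val]
9. n2.pre = false  [d.key == true]
10. n6.mk = "rrwm"  ["r" ++ C.wid]
11. n7.idx = false  [terminal]
12. n6.acc = "urrwm"  ["u" ++ A.mk]
13. n6.fin = 20  [len(A.mk) + 16]
14. n0.depth = true  [C.pre == false]
15. n0.hot = 4  [(if C.pre then b.hot else A.fin) - 16]
16. n0.pre = 27  [C.live + 1]

"urrwm"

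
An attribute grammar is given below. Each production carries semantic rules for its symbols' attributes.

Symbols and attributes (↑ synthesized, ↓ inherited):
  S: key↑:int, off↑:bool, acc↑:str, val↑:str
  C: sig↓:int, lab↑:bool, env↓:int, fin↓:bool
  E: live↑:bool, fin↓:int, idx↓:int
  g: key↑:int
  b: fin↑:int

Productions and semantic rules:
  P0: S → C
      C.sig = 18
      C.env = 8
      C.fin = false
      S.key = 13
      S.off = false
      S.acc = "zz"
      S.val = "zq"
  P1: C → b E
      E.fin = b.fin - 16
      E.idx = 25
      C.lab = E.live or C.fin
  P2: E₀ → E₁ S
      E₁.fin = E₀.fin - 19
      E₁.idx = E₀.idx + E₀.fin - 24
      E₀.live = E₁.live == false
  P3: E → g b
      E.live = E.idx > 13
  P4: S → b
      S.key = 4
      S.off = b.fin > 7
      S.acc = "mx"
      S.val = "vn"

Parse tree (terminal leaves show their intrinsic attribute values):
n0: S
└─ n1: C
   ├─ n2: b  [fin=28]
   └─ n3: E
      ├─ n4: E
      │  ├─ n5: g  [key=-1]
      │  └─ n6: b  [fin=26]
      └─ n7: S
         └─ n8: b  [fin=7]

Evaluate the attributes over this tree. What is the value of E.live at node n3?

1. n1.sig = 18  [18]
2. n1.env = 8  [8]
3. n1.fin = false  [false]
4. n2.fin = 28  [terminal]
5. n3.fin = 12  [b.fin - 16]
6. n3.idx = 25  [25]
7. n4.fin = -7  [E₀.fin - 19]
8. n4.idx = 13  [E₀.idx + E₀.fin - 24]
9. n5.key = -1  [terminal]
10. n6.fin = 26  [terminal]
11. n4.live = false  [E.idx > 13]
12. n8.fin = 7  [terminal]
13. n7.key = 4  [4]
14. n7.off = false  [b.fin > 7]
15. n7.acc = "mx"  ["mx"]
16. n7.val = "vn"  ["vn"]
17. n3.live = true  [E₁.live == false]
18. n1.lab = true  [E.live or C.fin]
19. n0.key = 13  [13]
20. n0.off = false  [false]
21. n0.acc = "zz"  ["zz"]
22. n0.val = "zq"  ["zq"]

true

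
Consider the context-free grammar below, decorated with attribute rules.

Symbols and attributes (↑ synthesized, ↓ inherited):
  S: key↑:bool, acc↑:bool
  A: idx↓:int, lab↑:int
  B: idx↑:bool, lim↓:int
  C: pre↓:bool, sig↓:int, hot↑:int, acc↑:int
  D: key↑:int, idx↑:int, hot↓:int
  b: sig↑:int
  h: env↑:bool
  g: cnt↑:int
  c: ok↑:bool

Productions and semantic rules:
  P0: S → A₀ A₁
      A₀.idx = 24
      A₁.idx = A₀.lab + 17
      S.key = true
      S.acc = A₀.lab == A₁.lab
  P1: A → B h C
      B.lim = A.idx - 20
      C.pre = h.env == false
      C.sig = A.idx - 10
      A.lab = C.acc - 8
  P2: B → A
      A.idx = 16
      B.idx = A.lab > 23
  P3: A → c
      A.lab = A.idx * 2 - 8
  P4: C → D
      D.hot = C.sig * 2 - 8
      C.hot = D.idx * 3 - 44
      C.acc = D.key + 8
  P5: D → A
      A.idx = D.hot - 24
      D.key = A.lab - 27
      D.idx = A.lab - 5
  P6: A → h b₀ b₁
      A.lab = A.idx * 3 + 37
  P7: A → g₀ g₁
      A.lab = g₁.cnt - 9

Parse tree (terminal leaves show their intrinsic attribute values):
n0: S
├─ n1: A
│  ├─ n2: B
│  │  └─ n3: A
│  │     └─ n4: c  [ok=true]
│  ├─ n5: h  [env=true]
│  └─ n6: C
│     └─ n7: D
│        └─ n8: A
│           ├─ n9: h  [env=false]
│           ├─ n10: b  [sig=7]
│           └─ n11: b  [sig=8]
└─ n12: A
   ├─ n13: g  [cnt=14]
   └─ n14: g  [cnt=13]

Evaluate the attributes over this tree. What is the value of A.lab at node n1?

-2

1. n1.idx = 24  [24]
2. n2.lim = 4  [A.idx - 20]
3. n3.idx = 16  [16]
4. n4.ok = true  [terminal]
5. n3.lab = 24  [A.idx * 2 - 8]
6. n2.idx = true  [A.lab > 23]
7. n5.env = true  [terminal]
8. n6.pre = false  [h.env == false]
9. n6.sig = 14  [A.idx - 10]
10. n7.hot = 20  [C.sig * 2 - 8]
11. n8.idx = -4  [D.hot - 24]
12. n9.env = false  [terminal]
13. n10.sig = 7  [terminal]
14. n11.sig = 8  [terminal]
15. n8.lab = 25  [A.idx * 3 + 37]
16. n7.key = -2  [A.lab - 27]
17. n7.idx = 20  [A.lab - 5]
18. n6.hot = 16  [D.idx * 3 - 44]
19. n6.acc = 6  [D.key + 8]
20. n1.lab = -2  [C.acc - 8]
21. n12.idx = 15  [A₀.lab + 17]
22. n13.cnt = 14  [terminal]
23. n14.cnt = 13  [terminal]
24. n12.lab = 4  [g₁.cnt - 9]
25. n0.key = true  [true]
26. n0.acc = false  [A₀.lab == A₁.lab]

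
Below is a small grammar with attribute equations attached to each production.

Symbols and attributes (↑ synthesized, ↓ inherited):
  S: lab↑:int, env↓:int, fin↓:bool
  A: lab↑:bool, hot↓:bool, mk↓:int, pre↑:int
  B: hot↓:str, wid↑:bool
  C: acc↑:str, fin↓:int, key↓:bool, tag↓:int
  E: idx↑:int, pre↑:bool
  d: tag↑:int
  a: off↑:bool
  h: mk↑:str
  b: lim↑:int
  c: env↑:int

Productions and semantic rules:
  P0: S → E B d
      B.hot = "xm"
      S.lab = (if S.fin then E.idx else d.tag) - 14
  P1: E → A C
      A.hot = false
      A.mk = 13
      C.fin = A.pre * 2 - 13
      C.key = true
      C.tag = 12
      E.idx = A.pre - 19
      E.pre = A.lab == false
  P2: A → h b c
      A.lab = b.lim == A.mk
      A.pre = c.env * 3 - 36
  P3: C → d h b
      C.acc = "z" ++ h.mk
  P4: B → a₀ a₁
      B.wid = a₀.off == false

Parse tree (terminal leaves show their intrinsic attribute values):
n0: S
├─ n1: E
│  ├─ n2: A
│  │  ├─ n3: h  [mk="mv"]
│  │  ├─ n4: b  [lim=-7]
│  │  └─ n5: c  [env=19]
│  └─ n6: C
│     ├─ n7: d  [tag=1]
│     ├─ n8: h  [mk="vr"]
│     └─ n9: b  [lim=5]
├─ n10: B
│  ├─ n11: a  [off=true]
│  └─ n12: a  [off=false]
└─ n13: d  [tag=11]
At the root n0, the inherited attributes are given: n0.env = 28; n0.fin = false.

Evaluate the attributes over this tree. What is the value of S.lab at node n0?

-3

1. n0.env = 28  [given at root]
2. n0.fin = false  [given at root]
3. n2.hot = false  [false]
4. n2.mk = 13  [13]
5. n3.mk = "mv"  [terminal]
6. n4.lim = -7  [terminal]
7. n5.env = 19  [terminal]
8. n2.lab = false  [b.lim == A.mk]
9. n2.pre = 21  [c.env * 3 - 36]
10. n6.fin = 29  [A.pre * 2 - 13]
11. n6.key = true  [true]
12. n6.tag = 12  [12]
13. n7.tag = 1  [terminal]
14. n8.mk = "vr"  [terminal]
15. n9.lim = 5  [terminal]
16. n6.acc = "zvr"  ["z" ++ h.mk]
17. n1.idx = 2  [A.pre - 19]
18. n1.pre = true  [A.lab == false]
19. n10.hot = "xm"  ["xm"]
20. n11.off = true  [terminal]
21. n12.off = false  [terminal]
22. n10.wid = false  [a₀.off == false]
23. n13.tag = 11  [terminal]
24. n0.lab = -3  [(if S.fin then E.idx else d.tag) - 14]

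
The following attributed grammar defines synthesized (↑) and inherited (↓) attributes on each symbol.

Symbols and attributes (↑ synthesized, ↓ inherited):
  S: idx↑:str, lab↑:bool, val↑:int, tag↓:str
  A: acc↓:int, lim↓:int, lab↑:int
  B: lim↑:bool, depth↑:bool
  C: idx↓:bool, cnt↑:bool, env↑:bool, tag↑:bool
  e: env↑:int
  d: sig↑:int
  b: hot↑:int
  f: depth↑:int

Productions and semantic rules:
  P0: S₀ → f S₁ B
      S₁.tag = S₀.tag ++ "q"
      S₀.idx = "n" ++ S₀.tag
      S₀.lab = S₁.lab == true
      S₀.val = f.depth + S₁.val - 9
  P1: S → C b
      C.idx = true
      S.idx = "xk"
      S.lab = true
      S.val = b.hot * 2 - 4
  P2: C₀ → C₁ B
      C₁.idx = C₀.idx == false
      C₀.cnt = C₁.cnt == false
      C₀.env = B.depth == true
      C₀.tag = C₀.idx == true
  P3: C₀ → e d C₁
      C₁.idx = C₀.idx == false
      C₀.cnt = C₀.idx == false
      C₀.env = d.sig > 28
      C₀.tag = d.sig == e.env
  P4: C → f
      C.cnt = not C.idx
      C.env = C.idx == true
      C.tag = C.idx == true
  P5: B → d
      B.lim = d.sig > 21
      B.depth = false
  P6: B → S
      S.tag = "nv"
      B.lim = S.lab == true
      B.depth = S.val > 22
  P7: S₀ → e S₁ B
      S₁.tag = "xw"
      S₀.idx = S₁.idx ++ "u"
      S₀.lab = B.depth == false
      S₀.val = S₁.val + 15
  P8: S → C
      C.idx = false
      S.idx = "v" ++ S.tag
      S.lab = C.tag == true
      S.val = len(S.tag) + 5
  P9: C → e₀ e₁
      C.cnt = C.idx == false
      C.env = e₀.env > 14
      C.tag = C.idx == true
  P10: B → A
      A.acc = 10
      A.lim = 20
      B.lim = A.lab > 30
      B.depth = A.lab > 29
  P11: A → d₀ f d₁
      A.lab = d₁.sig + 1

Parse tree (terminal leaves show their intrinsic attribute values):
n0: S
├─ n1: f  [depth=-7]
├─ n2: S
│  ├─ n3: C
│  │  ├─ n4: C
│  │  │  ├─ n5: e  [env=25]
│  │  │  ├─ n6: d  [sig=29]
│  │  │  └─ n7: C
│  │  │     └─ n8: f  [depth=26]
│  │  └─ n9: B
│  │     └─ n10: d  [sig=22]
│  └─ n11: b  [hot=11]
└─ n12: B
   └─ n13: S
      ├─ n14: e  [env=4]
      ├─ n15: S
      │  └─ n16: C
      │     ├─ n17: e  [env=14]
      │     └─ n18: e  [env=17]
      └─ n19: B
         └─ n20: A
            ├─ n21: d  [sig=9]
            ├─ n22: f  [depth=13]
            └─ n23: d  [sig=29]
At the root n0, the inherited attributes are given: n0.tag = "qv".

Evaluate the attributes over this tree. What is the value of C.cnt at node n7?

1. n0.tag = "qv"  [given at root]
2. n1.depth = -7  [terminal]
3. n2.tag = "qvq"  [S₀.tag ++ "q"]
4. n3.idx = true  [true]
5. n4.idx = false  [C₀.idx == false]
6. n5.env = 25  [terminal]
7. n6.sig = 29  [terminal]
8. n7.idx = true  [C₀.idx == false]
9. n8.depth = 26  [terminal]
10. n7.cnt = false  [not C.idx]
11. n7.env = true  [C.idx == true]
12. n7.tag = true  [C.idx == true]
13. n4.cnt = true  [C₀.idx == false]
14. n4.env = true  [d.sig > 28]
15. n4.tag = false  [d.sig == e.env]
16. n10.sig = 22  [terminal]
17. n9.lim = true  [d.sig > 21]
18. n9.depth = false  [false]
19. n3.cnt = false  [C₁.cnt == false]
20. n3.env = false  [B.depth == true]
21. n3.tag = true  [C₀.idx == true]
22. n11.hot = 11  [terminal]
23. n2.idx = "xk"  ["xk"]
24. n2.lab = true  [true]
25. n2.val = 18  [b.hot * 2 - 4]
26. n13.tag = "nv"  ["nv"]
27. n14.env = 4  [terminal]
28. n15.tag = "xw"  ["xw"]
29. n16.idx = false  [false]
30. n17.env = 14  [terminal]
31. n18.env = 17  [terminal]
32. n16.cnt = true  [C.idx == false]
33. n16.env = false  [e₀.env > 14]
34. n16.tag = false  [C.idx == true]
35. n15.idx = "vxw"  ["v" ++ S.tag]
36. n15.lab = false  [C.tag == true]
37. n15.val = 7  [len(S.tag) + 5]
38. n20.acc = 10  [10]
39. n20.lim = 20  [20]
40. n21.sig = 9  [terminal]
41. n22.depth = 13  [terminal]
42. n23.sig = 29  [terminal]
43. n20.lab = 30  [d₁.sig + 1]
44. n19.lim = false  [A.lab > 30]
45. n19.depth = true  [A.lab > 29]
46. n13.idx = "vxwu"  [S₁.idx ++ "u"]
47. n13.lab = false  [B.depth == false]
48. n13.val = 22  [S₁.val + 15]
49. n12.lim = false  [S.lab == true]
50. n12.depth = false  [S.val > 22]
51. n0.idx = "nqv"  ["n" ++ S₀.tag]
52. n0.lab = true  [S₁.lab == true]
53. n0.val = 2  [f.depth + S₁.val - 9]

false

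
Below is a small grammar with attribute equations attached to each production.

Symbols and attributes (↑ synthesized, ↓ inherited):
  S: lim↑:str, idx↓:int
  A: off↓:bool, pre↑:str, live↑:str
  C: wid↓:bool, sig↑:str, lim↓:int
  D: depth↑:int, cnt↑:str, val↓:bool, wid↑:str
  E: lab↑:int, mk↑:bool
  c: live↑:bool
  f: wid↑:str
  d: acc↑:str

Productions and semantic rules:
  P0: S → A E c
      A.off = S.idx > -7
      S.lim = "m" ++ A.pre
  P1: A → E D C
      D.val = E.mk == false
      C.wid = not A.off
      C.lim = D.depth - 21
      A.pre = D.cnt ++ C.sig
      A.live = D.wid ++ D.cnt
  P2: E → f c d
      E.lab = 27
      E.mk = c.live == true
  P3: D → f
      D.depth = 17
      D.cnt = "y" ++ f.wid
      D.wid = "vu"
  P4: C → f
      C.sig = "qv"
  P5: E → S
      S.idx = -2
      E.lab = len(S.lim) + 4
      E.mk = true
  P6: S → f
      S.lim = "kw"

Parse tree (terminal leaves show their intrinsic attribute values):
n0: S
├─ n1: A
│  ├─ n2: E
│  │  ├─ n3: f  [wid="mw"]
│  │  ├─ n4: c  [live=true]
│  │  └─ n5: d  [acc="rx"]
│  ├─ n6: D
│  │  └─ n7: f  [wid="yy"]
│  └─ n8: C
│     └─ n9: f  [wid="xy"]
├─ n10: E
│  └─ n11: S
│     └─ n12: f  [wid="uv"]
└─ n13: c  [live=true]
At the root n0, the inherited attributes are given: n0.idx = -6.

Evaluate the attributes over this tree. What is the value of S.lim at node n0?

1. n0.idx = -6  [given at root]
2. n1.off = true  [S.idx > -7]
3. n3.wid = "mw"  [terminal]
4. n4.live = true  [terminal]
5. n5.acc = "rx"  [terminal]
6. n2.lab = 27  [27]
7. n2.mk = true  [c.live == true]
8. n6.val = false  [E.mk == false]
9. n7.wid = "yy"  [terminal]
10. n6.depth = 17  [17]
11. n6.cnt = "yyy"  ["y" ++ f.wid]
12. n6.wid = "vu"  ["vu"]
13. n8.wid = false  [not A.off]
14. n8.lim = -4  [D.depth - 21]
15. n9.wid = "xy"  [terminal]
16. n8.sig = "qv"  ["qv"]
17. n1.pre = "yyyqv"  [D.cnt ++ C.sig]
18. n1.live = "vuyyy"  [D.wid ++ D.cnt]
19. n11.idx = -2  [-2]
20. n12.wid = "uv"  [terminal]
21. n11.lim = "kw"  ["kw"]
22. n10.lab = 6  [len(S.lim) + 4]
23. n10.mk = true  [true]
24. n13.live = true  [terminal]
25. n0.lim = "myyyqv"  ["m" ++ A.pre]

"myyyqv"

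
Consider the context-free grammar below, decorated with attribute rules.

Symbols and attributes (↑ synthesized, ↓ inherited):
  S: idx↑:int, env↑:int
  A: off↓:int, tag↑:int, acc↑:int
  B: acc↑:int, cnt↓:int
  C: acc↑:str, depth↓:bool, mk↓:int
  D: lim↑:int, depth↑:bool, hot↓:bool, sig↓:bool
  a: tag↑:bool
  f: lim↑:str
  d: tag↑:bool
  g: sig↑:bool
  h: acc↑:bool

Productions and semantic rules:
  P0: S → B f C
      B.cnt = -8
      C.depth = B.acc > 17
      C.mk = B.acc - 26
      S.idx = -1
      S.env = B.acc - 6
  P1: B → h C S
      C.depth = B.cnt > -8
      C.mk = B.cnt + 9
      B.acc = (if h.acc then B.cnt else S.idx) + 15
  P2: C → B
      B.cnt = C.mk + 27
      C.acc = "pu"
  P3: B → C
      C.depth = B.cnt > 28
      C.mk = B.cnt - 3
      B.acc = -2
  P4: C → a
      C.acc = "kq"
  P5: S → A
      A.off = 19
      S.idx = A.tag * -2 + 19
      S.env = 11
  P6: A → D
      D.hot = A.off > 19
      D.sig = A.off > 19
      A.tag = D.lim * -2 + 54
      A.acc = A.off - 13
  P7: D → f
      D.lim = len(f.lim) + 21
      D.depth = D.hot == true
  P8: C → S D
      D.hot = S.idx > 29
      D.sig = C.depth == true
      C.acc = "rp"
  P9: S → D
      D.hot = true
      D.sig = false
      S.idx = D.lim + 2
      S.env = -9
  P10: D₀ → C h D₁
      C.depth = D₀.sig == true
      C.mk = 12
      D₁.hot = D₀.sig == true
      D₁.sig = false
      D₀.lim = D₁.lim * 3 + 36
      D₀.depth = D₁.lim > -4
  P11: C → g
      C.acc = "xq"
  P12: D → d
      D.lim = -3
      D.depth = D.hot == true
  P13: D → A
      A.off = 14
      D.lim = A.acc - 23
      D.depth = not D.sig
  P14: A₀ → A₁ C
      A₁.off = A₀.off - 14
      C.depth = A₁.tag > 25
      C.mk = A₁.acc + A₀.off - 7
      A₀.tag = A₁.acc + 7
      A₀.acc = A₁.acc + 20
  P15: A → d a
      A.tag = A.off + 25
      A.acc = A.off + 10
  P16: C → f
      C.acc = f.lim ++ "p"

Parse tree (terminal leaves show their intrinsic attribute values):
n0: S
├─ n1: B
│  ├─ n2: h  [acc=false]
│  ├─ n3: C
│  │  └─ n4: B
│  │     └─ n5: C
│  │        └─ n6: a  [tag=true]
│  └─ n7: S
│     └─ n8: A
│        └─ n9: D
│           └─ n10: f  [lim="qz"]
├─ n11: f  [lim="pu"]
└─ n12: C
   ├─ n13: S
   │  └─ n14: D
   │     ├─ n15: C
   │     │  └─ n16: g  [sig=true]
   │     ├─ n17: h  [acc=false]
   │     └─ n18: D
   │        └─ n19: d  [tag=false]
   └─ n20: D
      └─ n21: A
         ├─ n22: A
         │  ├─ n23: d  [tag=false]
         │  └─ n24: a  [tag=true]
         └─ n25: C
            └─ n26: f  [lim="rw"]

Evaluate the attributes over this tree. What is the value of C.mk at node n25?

17

1. n1.cnt = -8  [-8]
2. n2.acc = false  [terminal]
3. n3.depth = false  [B.cnt > -8]
4. n3.mk = 1  [B.cnt + 9]
5. n4.cnt = 28  [C.mk + 27]
6. n5.depth = false  [B.cnt > 28]
7. n5.mk = 25  [B.cnt - 3]
8. n6.tag = true  [terminal]
9. n5.acc = "kq"  ["kq"]
10. n4.acc = -2  [-2]
11. n3.acc = "pu"  ["pu"]
12. n8.off = 19  [19]
13. n9.hot = false  [A.off > 19]
14. n9.sig = false  [A.off > 19]
15. n10.lim = "qz"  [terminal]
16. n9.lim = 23  [len(f.lim) + 21]
17. n9.depth = false  [D.hot == true]
18. n8.tag = 8  [D.lim * -2 + 54]
19. n8.acc = 6  [A.off - 13]
20. n7.idx = 3  [A.tag * -2 + 19]
21. n7.env = 11  [11]
22. n1.acc = 18  [(if h.acc then B.cnt else S.idx) + 15]
23. n11.lim = "pu"  [terminal]
24. n12.depth = true  [B.acc > 17]
25. n12.mk = -8  [B.acc - 26]
26. n14.hot = true  [true]
27. n14.sig = false  [false]
28. n15.depth = false  [D₀.sig == true]
29. n15.mk = 12  [12]
30. n16.sig = true  [terminal]
31. n15.acc = "xq"  ["xq"]
32. n17.acc = false  [terminal]
33. n18.hot = false  [D₀.sig == true]
34. n18.sig = false  [false]
35. n19.tag = false  [terminal]
36. n18.lim = -3  [-3]
37. n18.depth = false  [D.hot == true]
38. n14.lim = 27  [D₁.lim * 3 + 36]
39. n14.depth = true  [D₁.lim > -4]
40. n13.idx = 29  [D.lim + 2]
41. n13.env = -9  [-9]
42. n20.hot = false  [S.idx > 29]
43. n20.sig = true  [C.depth == true]
44. n21.off = 14  [14]
45. n22.off = 0  [A₀.off - 14]
46. n23.tag = false  [terminal]
47. n24.tag = true  [terminal]
48. n22.tag = 25  [A.off + 25]
49. n22.acc = 10  [A.off + 10]
50. n25.depth = false  [A₁.tag > 25]
51. n25.mk = 17  [A₁.acc + A₀.off - 7]
52. n26.lim = "rw"  [terminal]
53. n25.acc = "rwp"  [f.lim ++ "p"]
54. n21.tag = 17  [A₁.acc + 7]
55. n21.acc = 30  [A₁.acc + 20]
56. n20.lim = 7  [A.acc - 23]
57. n20.depth = false  [not D.sig]
58. n12.acc = "rp"  ["rp"]
59. n0.idx = -1  [-1]
60. n0.env = 12  [B.acc - 6]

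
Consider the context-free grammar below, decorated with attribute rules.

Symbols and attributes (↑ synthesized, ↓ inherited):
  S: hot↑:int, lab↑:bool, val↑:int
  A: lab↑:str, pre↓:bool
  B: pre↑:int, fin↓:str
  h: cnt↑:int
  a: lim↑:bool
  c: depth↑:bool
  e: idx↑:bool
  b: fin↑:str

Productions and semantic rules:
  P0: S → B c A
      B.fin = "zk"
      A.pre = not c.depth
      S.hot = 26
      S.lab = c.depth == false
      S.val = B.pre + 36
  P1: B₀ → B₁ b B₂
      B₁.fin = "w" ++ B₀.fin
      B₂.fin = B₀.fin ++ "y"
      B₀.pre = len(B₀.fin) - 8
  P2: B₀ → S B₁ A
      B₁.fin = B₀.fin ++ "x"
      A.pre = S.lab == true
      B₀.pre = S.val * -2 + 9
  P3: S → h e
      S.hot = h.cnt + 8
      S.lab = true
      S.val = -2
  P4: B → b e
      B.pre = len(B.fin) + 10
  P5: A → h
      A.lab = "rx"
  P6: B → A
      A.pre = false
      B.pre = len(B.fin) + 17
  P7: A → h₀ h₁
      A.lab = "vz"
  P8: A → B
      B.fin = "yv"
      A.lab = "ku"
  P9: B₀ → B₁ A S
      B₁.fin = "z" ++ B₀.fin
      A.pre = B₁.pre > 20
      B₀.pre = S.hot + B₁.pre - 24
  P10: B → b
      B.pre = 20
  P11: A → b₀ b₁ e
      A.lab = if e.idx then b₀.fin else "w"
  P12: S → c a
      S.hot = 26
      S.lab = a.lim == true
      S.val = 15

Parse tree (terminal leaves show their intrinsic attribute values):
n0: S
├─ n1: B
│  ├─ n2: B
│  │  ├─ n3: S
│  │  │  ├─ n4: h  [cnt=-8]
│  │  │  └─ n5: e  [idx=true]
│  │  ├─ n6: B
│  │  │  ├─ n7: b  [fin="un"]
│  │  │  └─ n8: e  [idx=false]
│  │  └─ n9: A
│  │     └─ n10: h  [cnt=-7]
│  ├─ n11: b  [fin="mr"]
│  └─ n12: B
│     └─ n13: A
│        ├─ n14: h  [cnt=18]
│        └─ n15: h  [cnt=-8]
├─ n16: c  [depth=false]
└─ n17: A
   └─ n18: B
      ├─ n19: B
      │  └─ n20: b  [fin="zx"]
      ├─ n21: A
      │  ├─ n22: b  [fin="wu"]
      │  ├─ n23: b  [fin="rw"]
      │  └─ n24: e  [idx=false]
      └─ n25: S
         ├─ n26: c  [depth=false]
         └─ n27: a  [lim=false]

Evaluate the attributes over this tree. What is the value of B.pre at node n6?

14

1. n1.fin = "zk"  ["zk"]
2. n2.fin = "wzk"  ["w" ++ B₀.fin]
3. n4.cnt = -8  [terminal]
4. n5.idx = true  [terminal]
5. n3.hot = 0  [h.cnt + 8]
6. n3.lab = true  [true]
7. n3.val = -2  [-2]
8. n6.fin = "wzkx"  [B₀.fin ++ "x"]
9. n7.fin = "un"  [terminal]
10. n8.idx = false  [terminal]
11. n6.pre = 14  [len(B.fin) + 10]
12. n9.pre = true  [S.lab == true]
13. n10.cnt = -7  [terminal]
14. n9.lab = "rx"  ["rx"]
15. n2.pre = 13  [S.val * -2 + 9]
16. n11.fin = "mr"  [terminal]
17. n12.fin = "zky"  [B₀.fin ++ "y"]
18. n13.pre = false  [false]
19. n14.cnt = 18  [terminal]
20. n15.cnt = -8  [terminal]
21. n13.lab = "vz"  ["vz"]
22. n12.pre = 20  [len(B.fin) + 17]
23. n1.pre = -6  [len(B₀.fin) - 8]
24. n16.depth = false  [terminal]
25. n17.pre = true  [not c.depth]
26. n18.fin = "yv"  ["yv"]
27. n19.fin = "zyv"  ["z" ++ B₀.fin]
28. n20.fin = "zx"  [terminal]
29. n19.pre = 20  [20]
30. n21.pre = false  [B₁.pre > 20]
31. n22.fin = "wu"  [terminal]
32. n23.fin = "rw"  [terminal]
33. n24.idx = false  [terminal]
34. n21.lab = "w"  [if e.idx then b₀.fin else "w"]
35. n26.depth = false  [terminal]
36. n27.lim = false  [terminal]
37. n25.hot = 26  [26]
38. n25.lab = false  [a.lim == true]
39. n25.val = 15  [15]
40. n18.pre = 22  [S.hot + B₁.pre - 24]
41. n17.lab = "ku"  ["ku"]
42. n0.hot = 26  [26]
43. n0.lab = true  [c.depth == false]
44. n0.val = 30  [B.pre + 36]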